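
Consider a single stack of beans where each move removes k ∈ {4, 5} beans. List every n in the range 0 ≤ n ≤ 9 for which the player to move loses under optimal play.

0, 1, 2, 3, 9

Compute g(0), g(1), … for moves {4, 5}:
g(0) = mex{} = 0
g(1) = mex{} = 0
g(2) = mex{} = 0
g(3) = mex{} = 0
g(4) = mex{0} = 1
g(5) = mex{0} = 1
g(6) = mex{0} = 1
g(7) = mex{0} = 1
g(8) = mex{0,1} = 2
g(9) = mex{1} = 0
The P-positions (g = 0) in 0..9 are 0, 1, 2, 3, 9.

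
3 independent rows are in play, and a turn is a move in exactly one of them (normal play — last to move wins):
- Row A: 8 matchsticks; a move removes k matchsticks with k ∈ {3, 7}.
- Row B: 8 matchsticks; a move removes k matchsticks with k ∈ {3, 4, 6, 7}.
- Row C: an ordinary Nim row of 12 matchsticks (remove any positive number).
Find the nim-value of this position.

12

For row A, compute g(0), g(1), … with moves {3, 7}:
k:     0  1  2  3  4  5  6  7  8
g(k):  0  0  0  1  1  1  0  2  2
So g(8) = 2.
Build the Grundy sequence for row B with g(k) = mex{g(k−s) : s ∈ {3, 4, 6, 7}, s ≤ k}:
g(0) = mex{} = 0
g(1) = mex{} = 0
g(2) = mex{} = 0
g(3) = mex{0} = 1
g(4) = mex{0} = 1
g(5) = mex{0} = 1
g(6) = mex{0,1} = 2
g(7) = mex{0,1} = 2
g(8) = mex{0,1} = 2
So g(8) = 2.
Row C is a plain Nim row of size 12, so its Grundy value is 12.
The value of a disjunctive sum is the nim-sum of the parts.
Combined value = 2 ⊕ 2 ⊕ 12 = 12.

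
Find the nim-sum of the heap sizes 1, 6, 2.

5

Write each in binary and XOR column by column:
  001  (1)
  110  (6)
  010  (2)
  ---
  101  (5)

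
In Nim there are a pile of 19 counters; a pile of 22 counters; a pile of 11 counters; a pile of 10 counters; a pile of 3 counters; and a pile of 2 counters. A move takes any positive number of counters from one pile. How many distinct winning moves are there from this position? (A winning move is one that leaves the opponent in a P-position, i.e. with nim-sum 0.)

Nim-sum: 19 XOR 22 XOR 11 XOR 10 XOR 3 XOR 2 = 5.
The overall nim-sum is X = 5. A pile of size p has a winning move iff p XOR X < p (reduce it to p XOR X).
  19: 19 XOR 5 = 22 ≥ 19 — no move.
  22: 22 XOR 5 = 19 < 22 — winning move (to 19).
  11: 11 XOR 5 = 14 ≥ 11 — no move.
  10: 10 XOR 5 = 15 ≥ 10 — no move.
  3: 3 XOR 5 = 6 ≥ 3 — no move.
  2: 2 XOR 5 = 7 ≥ 2 — no move.
That gives 1 winning move.

1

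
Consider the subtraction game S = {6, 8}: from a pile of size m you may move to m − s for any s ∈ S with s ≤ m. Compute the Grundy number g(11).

1

Compute g(0), g(1), … for moves {6, 8}:
g(0) = mex{} = 0
g(1) = mex{} = 0
g(2) = mex{} = 0
g(3) = mex{} = 0
g(4) = mex{} = 0
g(5) = mex{} = 0
g(6) = mex{0} = 1
g(7) = mex{0} = 1
g(8) = mex{0} = 1
g(9) = mex{0} = 1
g(10) = mex{0} = 1
g(11) = mex{0} = 1
So g(11) = 1.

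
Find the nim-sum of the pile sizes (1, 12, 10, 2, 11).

14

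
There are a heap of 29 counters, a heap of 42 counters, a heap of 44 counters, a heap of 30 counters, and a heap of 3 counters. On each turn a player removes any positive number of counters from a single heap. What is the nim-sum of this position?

Bitwise XOR of the heap sizes:
  011101  (29)
  101010  (42)
  101100  (44)
  011110  (30)
  000011  (3)
  ------
  000110  (6)

6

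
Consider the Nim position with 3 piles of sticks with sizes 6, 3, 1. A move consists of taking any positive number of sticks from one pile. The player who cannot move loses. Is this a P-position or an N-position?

Nim-sum: 6 ^ 3 ^ 1 = 4.
The nim-sum is 4 ≠ 0, so this is an N-position: the player to move can win.

N-position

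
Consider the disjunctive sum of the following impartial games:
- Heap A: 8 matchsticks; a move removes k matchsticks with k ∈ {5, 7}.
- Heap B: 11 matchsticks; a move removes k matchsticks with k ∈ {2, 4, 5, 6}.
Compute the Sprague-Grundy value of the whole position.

0

Grundy values for heap A (subtraction set {5, 7}):
g(0) = mex{} = 0
g(1) = mex{} = 0
g(2) = mex{} = 0
g(3) = mex{} = 0
g(4) = mex{} = 0
g(5) = mex{0} = 1
g(6) = mex{0} = 1
g(7) = mex{0} = 1
g(8) = mex{0} = 1
So g(8) = 1.
Build the Grundy sequence for heap B with g(k) = mex{g(k−s) : s ∈ {2, 4, 5, 6}, s ≤ k}:
k:     0  1  2  3  4  5  6  7  8  9 10 11
g(k):  0  0  1  1  2  2  3  3  0  0  1  1
So g(11) = 1.
By the Sprague-Grundy theorem, the Grundy value of a sum of independent games is the XOR of the component values.
Combined value = 1 ⊕ 1 = 0.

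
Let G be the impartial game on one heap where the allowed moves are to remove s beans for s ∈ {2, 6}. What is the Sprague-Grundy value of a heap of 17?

0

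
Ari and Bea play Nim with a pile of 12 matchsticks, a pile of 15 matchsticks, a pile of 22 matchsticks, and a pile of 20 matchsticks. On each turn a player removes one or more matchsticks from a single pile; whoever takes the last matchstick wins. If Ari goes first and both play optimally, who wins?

Ari wins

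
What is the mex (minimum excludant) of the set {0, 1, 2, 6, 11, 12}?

3

The values 0, 1, 2 are all present; 3 is the first non-negative integer missing from the set.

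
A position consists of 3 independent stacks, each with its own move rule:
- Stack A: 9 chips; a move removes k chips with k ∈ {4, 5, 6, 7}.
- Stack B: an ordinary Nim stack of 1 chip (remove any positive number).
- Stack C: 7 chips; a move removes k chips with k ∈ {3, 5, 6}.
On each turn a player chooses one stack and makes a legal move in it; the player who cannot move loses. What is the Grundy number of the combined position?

1

For stack A, compute g(0), g(1), … with moves {4, 5, 6, 7}:
k:     0  1  2  3  4  5  6  7  8  9
g(k):  0  0  0  0  1  1  1  1  2  2
So g(9) = 2.
Stack B is a plain Nim stack of size 1, so its Grundy value is 1.
For stack C, compute g(0), g(1), … with moves {3, 5, 6}:
k:     0  1  2  3  4  5  6  7
g(k):  0  0  0  1  1  1  2  2
So g(7) = 2.
The value of a disjunctive sum is the nim-sum of the parts.
Combined value = 2 XOR 1 XOR 2 = 1.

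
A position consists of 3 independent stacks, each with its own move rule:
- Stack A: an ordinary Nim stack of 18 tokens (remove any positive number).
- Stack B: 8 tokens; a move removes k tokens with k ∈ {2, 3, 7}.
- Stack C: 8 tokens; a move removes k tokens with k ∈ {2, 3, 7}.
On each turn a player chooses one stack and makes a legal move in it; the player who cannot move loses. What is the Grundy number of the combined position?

18

Stack A is a plain Nim stack of size 18, so its Grundy value is 18.
Build the Grundy sequence for stack B with g(k) = mex{g(k−s) : s ∈ {2, 3, 7}, s ≤ k}:
k:     0  1  2  3  4  5  6  7  8
g(k):  0  0  1  1  2  0  0  1  1
So g(8) = 1.
For stack C, compute g(0), g(1), … with moves {2, 3, 7}:
g(0) = mex{} = 0
g(1) = mex{} = 0
g(2) = mex{0} = 1
g(3) = mex{0} = 1
g(4) = mex{0,1} = 2
g(5) = mex{1} = 0
g(6) = mex{1,2} = 0
g(7) = mex{0,2} = 1
g(8) = mex{0} = 1
So g(8) = 1.
By the Sprague-Grundy theorem, the Grundy value of a sum of independent games is the XOR of the component values.
Combined value = 18 XOR 1 XOR 1 = 18.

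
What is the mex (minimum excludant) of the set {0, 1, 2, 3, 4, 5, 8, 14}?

The values 0, 1, 2, 3, 4, 5 are all present; 6 is the first non-negative integer missing from the set.

6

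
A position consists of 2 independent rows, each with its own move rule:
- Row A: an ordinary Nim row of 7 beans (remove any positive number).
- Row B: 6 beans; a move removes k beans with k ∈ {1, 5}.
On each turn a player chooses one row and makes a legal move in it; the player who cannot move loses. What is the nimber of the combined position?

7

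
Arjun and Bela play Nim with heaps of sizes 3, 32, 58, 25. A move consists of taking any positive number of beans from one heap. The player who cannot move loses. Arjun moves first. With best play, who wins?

Compute the nim-sum pairwise:
3 ^ 32 = 35
35 ^ 58 = 25
25 ^ 25 = 0
The nim-sum is 0, so this is a P-position: the player to move is in a losing position under optimal play; Arjun is about to move from it and so loses — Bela wins.

Bela wins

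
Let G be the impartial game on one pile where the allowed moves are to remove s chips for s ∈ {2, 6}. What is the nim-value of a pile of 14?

1

Compute g(0), g(1), … for moves {2, 6}:
g(0) = mex{} = 0
g(1) = mex{} = 0
g(2) = mex{0} = 1
g(3) = mex{0} = 1
g(4) = mex{1} = 0
g(5) = mex{1} = 0
g(6) = mex{0} = 1
g(7) = mex{0} = 1
g(8) = mex{1} = 0
g(9) = mex{1} = 0
g(10) = mex{0} = 1
g(11) = mex{0} = 1
g(12) = mex{1} = 0
g(13) = mex{1} = 0
g(14) = mex{0} = 1
So g(14) = 1.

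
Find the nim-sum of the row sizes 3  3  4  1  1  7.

3

Write each in binary and XOR column by column:
  011  (3)
  011  (3)
  100  (4)
  001  (1)
  001  (1)
  111  (7)
  ---
  011  (3)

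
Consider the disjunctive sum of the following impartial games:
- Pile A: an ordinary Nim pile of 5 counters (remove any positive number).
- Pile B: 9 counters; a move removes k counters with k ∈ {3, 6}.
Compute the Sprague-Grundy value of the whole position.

5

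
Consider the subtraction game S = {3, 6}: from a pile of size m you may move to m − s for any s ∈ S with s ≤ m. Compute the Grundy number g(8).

2

Compute g(0), g(1), … for moves {3, 6}:
g(0) = mex{} = 0
g(1) = mex{} = 0
g(2) = mex{} = 0
g(3) = mex{0} = 1
g(4) = mex{0} = 1
g(5) = mex{0} = 1
g(6) = mex{0,1} = 2
g(7) = mex{0,1} = 2
g(8) = mex{0,1} = 2
So g(8) = 2.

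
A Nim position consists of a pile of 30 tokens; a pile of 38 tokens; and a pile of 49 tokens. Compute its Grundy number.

9

Compute the nim-sum pairwise:
30 ^ 38 = 56
56 ^ 49 = 9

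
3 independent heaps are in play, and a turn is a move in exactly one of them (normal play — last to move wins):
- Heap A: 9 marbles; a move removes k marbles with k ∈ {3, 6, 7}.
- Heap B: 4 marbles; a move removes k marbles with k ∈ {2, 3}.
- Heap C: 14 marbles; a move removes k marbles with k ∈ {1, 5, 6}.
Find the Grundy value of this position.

Build the Grundy sequence for heap A with g(k) = mex{g(k−s) : s ∈ {3, 6, 7}, s ≤ k}:
k:     0  1  2  3  4  5  6  7  8  9
g(k):  0  0  0  1  1  1  2  2  2  3
So g(9) = 3.
For heap B, compute g(0), g(1), … with moves {2, 3}:
k:     0  1  2  3  4
g(k):  0  0  1  1  2
So g(4) = 2.
For heap C, compute g(0), g(1), … with moves {1, 5, 6}:
k:     0  1  2  3  4  5  6  7  8  9 10 11 12 13 14
g(k):  0  1  0  1  0  1  2  3  2  3  2  0  1  0  1
So g(14) = 1.
The value of a disjunctive sum is the nim-sum of the parts.
Combined value = 3 ⊕ 2 ⊕ 1 = 0.

0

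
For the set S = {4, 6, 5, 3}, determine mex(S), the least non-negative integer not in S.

0

0 is not in the set, so the mex is 0.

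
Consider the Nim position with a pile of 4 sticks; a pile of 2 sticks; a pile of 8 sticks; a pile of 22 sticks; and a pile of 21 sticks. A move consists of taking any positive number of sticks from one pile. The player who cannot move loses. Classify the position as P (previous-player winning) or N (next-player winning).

Bitwise XOR of the heap sizes:
  00100  (4)
  00010  (2)
  01000  (8)
  10110  (22)
  10101  (21)
  -----
  01101  (13)
The nim-sum is 13 ≠ 0, so this is an N-position: the player to move can win.

N-position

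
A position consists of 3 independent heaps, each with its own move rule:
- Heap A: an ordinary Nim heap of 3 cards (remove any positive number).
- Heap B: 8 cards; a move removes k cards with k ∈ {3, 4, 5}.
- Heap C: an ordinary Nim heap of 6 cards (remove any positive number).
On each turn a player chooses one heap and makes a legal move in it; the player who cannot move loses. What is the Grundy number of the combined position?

Heap A is a plain Nim heap of size 3, so its Grundy value is 3.
Grundy values for heap B (subtraction set {3, 4, 5}):
g(0) = mex{} = 0
g(1) = mex{} = 0
g(2) = mex{} = 0
g(3) = mex{0} = 1
g(4) = mex{0} = 1
g(5) = mex{0} = 1
g(6) = mex{0,1} = 2
g(7) = mex{0,1} = 2
g(8) = mex{1} = 0
So g(8) = 0.
Heap C is a plain Nim heap of size 6, so its Grundy value is 6.
The value of a disjunctive sum is the nim-sum of the parts.
Combined value = 3 ⊕ 0 ⊕ 6 = 5.

5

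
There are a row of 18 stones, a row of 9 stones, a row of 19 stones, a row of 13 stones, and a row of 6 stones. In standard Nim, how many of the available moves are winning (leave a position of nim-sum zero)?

3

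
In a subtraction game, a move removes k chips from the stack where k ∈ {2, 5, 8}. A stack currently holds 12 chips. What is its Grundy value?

1

Build the Grundy sequence with g(k) = mex{g(k−s) : s ∈ {2, 5, 8}, s ≤ k}:
g(0) = mex{} = 0
g(1) = mex{} = 0
g(2) = mex{0} = 1
g(3) = mex{0} = 1
g(4) = mex{1} = 0
g(5) = mex{0,1} = 2
g(6) = mex{0} = 1
g(7) = mex{1,2} = 0
g(8) = mex{0,1} = 2
g(9) = mex{0} = 1
g(10) = mex{1,2} = 0
g(11) = mex{1} = 0
g(12) = mex{0} = 1
So g(12) = 1.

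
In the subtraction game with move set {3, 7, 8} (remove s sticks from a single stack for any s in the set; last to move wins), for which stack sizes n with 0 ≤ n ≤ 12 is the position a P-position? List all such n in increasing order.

0, 1, 2, 6, 11, 12

Build the Grundy sequence with g(k) = mex{g(k−s) : s ∈ {3, 7, 8}, s ≤ k}:
k:     0  1  2  3  4  5  6  7  8  9 10 11 12
g(k):  0  0  0  1  1  1  0  2  2  1  3  0  0
The P-positions (g = 0) in 0..12 are 0, 1, 2, 6, 11, 12.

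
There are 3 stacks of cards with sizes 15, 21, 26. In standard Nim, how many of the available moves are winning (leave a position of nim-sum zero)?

0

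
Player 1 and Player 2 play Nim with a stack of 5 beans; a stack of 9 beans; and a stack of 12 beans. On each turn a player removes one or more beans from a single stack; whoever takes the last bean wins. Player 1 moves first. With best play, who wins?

Nim-sum: 5 ⊕ 9 ⊕ 12 = 0.
The nim-sum is 0, so this is a P-position: the player to move is in a losing position under optimal play; Player 1 is about to move from it and so loses — Player 2 wins.

Player 2 wins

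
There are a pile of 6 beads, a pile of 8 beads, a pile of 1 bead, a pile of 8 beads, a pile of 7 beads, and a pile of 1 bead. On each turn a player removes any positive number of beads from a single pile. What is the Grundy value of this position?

1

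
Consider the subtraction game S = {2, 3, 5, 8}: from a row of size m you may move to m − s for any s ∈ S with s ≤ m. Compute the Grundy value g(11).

Compute g(0), g(1), … for moves {2, 3, 5, 8}:
g(0) = mex{} = 0
g(1) = mex{} = 0
g(2) = mex{0} = 1
g(3) = mex{0} = 1
g(4) = mex{0,1} = 2
g(5) = mex{0,1} = 2
g(6) = mex{0,1,2} = 3
g(7) = mex{1,2} = 0
g(8) = mex{0,1,2,3} = 4
g(9) = mex{0,2,3} = 1
g(10) = mex{0,1,2,4} = 3
g(11) = mex{1,3,4} = 0
So g(11) = 0.

0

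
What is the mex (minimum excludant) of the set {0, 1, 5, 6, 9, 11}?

2

The values 0, 1 are all present; 2 is the first non-negative integer missing from the set.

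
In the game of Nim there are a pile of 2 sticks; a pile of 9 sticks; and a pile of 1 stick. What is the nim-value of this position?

10

Compute the nim-sum pairwise:
2 ^ 9 = 11
11 ^ 1 = 10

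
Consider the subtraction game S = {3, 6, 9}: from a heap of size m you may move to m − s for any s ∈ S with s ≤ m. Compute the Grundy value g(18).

Grundy values for subtraction set {3, 6, 9}:
k:     0  1  2  3  4  5  6  7  8  9 10 11 12 13 14 15 16 17 18
g(k):  0  0  0  1  1  1  2  2  2  3  3  3  0  0  0  1  1  1  2
So g(18) = 2.

2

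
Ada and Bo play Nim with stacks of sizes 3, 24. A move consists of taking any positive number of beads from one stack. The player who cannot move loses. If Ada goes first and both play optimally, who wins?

Ada wins

Nim-sum: 3 ^ 24 = 27.
The nim-sum is 27 ≠ 0, so this is an N-position: the player to move can win; Ada has a winning move.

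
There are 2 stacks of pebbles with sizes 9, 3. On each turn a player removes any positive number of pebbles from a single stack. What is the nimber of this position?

10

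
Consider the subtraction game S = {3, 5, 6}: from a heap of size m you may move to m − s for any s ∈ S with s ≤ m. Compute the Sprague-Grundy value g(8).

Grundy values for subtraction set {3, 5, 6}:
k:     0  1  2  3  4  5  6  7  8
g(k):  0  0  0  1  1  1  2  2  2
So g(8) = 2.

2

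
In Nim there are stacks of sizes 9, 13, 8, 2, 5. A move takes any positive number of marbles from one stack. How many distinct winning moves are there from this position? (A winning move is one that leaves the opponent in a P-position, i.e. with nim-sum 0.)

3

Bitwise XOR of the heap sizes:
  1001  (9)
  1101  (13)
  1000  (8)
  0010  (2)
  0101  (5)
  ----
  1011  (11)
The overall nim-sum is X = 11. A stack of size p has a winning move iff p XOR X < p (reduce it to p XOR X).
  9: 9 XOR 11 = 2 < 9 — winning move (to 2).
  13: 13 XOR 11 = 6 < 13 — winning move (to 6).
  8: 8 XOR 11 = 3 < 8 — winning move (to 3).
  2: 2 XOR 11 = 9 ≥ 2 — no move.
  5: 5 XOR 11 = 14 ≥ 5 — no move.
That gives 3 winning moves.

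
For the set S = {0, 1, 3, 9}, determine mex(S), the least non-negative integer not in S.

2

The values 0, 1 are all present; 2 is the first non-negative integer missing from the set.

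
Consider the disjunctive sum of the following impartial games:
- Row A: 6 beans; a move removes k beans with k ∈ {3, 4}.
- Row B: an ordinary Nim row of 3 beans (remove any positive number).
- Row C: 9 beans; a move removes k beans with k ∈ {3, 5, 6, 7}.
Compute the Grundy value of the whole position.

2

Grundy values for row A (subtraction set {3, 4}):
k:     0  1  2  3  4  5  6
g(k):  0  0  0  1  1  1  2
So g(6) = 2.
Row B is a plain Nim row of size 3, so its Grundy value is 3.
Grundy values for row C (subtraction set {3, 5, 6, 7}):
g(0) = mex{} = 0
g(1) = mex{} = 0
g(2) = mex{} = 0
g(3) = mex{0} = 1
g(4) = mex{0} = 1
g(5) = mex{0} = 1
g(6) = mex{0,1} = 2
g(7) = mex{0,1} = 2
g(8) = mex{0,1} = 2
g(9) = mex{0,1,2} = 3
So g(9) = 3.
The value of a disjunctive sum is the nim-sum of the parts.
Combined value = 2 XOR 3 XOR 3 = 2.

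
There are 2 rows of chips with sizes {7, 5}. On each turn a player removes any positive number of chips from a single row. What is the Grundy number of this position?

2

Nim-sum: 7 ⊕ 5 = 2.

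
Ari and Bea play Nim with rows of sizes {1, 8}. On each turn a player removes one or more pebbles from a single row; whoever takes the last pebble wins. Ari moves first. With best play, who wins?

Write each in binary and XOR column by column:
  0001  (1)
  1000  (8)
  ----
  1001  (9)
The nim-sum is 9 ≠ 0, so this is an N-position: the player to move can win; Ari has a winning move.

Ari wins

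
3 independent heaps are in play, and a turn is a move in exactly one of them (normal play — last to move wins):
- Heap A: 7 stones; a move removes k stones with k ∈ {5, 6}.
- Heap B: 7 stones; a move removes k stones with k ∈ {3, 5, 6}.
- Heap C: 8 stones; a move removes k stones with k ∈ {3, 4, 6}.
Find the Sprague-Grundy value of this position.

1

For heap A, compute g(0), g(1), … with moves {5, 6}:
g(0) = mex{} = 0
g(1) = mex{} = 0
g(2) = mex{} = 0
g(3) = mex{} = 0
g(4) = mex{} = 0
g(5) = mex{0} = 1
g(6) = mex{0} = 1
g(7) = mex{0} = 1
So g(7) = 1.
Build the Grundy sequence for heap B with g(k) = mex{g(k−s) : s ∈ {3, 5, 6}, s ≤ k}:
k:     0  1  2  3  4  5  6  7
g(k):  0  0  0  1  1  1  2  2
So g(7) = 2.
For heap C, compute g(0), g(1), … with moves {3, 4, 6}:
k:     0  1  2  3  4  5  6  7  8
g(k):  0  0  0  1  1  1  2  2  2
So g(8) = 2.
By the Sprague-Grundy theorem, the Grundy value of a sum of independent games is the XOR of the component values.
Combined value = 1 XOR 2 XOR 2 = 1.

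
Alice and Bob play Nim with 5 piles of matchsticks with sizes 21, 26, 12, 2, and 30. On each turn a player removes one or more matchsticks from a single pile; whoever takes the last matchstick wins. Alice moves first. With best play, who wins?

Write each in binary and XOR column by column:
  10101  (21)
  11010  (26)
  01100  (12)
  00010  (2)
  11110  (30)
  -----
  11111  (31)
The nim-sum is 31 ≠ 0, so this is an N-position: the player to move can win; Alice has a winning move.

Alice wins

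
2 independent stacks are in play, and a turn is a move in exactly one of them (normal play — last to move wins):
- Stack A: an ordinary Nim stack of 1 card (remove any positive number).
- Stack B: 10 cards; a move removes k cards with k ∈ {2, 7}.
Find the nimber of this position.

1

Stack A is a plain Nim stack of size 1, so its Grundy value is 1.
For stack B, compute g(0), g(1), … with moves {2, 7}:
g(0) = mex{} = 0
g(1) = mex{} = 0
g(2) = mex{0} = 1
g(3) = mex{0} = 1
g(4) = mex{1} = 0
g(5) = mex{1} = 0
g(6) = mex{0} = 1
g(7) = mex{0} = 1
g(8) = mex{0,1} = 2
g(9) = mex{1} = 0
g(10) = mex{1,2} = 0
So g(10) = 0.
The value of a disjunctive sum is the nim-sum of the parts.
Combined value = 1 XOR 0 = 1.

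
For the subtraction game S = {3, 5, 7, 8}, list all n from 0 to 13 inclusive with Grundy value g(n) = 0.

0, 1, 2, 11, 12, 13

Grundy values for subtraction set {3, 5, 7, 8}:
k:     0  1  2  3  4  5  6  7  8  9 10 11 12 13
g(k):  0  0  0  1  1  1  2  2  2  3  3  0  0  0
The P-positions (g = 0) in 0..13 are 0, 1, 2, 11, 12, 13.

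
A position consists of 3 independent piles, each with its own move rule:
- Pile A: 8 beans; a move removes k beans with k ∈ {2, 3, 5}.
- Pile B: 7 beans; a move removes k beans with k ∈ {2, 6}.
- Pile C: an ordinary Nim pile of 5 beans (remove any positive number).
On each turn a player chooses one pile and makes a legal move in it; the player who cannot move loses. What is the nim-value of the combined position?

4

Build the Grundy sequence for pile A with g(k) = mex{g(k−s) : s ∈ {2, 3, 5}, s ≤ k}:
g(0) = mex{} = 0
g(1) = mex{} = 0
g(2) = mex{0} = 1
g(3) = mex{0} = 1
g(4) = mex{0,1} = 2
g(5) = mex{0,1} = 2
g(6) = mex{0,1,2} = 3
g(7) = mex{1,2} = 0
g(8) = mex{1,2,3} = 0
So g(8) = 0.
Grundy values for pile B (subtraction set {2, 6}):
k:     0  1  2  3  4  5  6  7
g(k):  0  0  1  1  0  0  1  1
So g(7) = 1.
Pile C is a plain Nim pile of size 5, so its Grundy value is 5.
By the Sprague-Grundy theorem, the Grundy value of a sum of independent games is the XOR of the component values.
Combined value = 0 XOR 1 XOR 5 = 4.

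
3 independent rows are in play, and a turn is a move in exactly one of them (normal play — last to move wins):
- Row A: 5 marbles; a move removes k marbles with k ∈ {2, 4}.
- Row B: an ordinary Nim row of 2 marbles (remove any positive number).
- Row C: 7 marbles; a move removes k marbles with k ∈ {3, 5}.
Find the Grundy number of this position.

2

Grundy values for row A (subtraction set {2, 4}):
k:     0  1  2  3  4  5
g(k):  0  0  1  1  2  2
So g(5) = 2.
Row B is a plain Nim row of size 2, so its Grundy value is 2.
Build the Grundy sequence for row C with g(k) = mex{g(k−s) : s ∈ {3, 5}, s ≤ k}:
k:     0  1  2  3  4  5  6  7
g(k):  0  0  0  1  1  1  2  2
So g(7) = 2.
By the Sprague-Grundy theorem, the Grundy value of a sum of independent games is the XOR of the component values.
Combined value = 2 ⊕ 2 ⊕ 2 = 2.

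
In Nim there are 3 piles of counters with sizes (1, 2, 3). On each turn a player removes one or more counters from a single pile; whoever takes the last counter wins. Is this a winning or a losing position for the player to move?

Losing position

Compute the nim-sum pairwise:
1 XOR 2 = 3
3 XOR 3 = 0
The nim-sum is 0, so this is a P-position: the player to move is in a losing position under optimal play.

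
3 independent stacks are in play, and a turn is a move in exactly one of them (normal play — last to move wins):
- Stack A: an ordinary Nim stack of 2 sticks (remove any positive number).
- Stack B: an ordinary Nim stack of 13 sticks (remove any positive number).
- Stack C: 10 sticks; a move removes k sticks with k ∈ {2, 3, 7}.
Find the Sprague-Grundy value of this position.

15

Stack A is a plain Nim stack of size 2, so its Grundy value is 2.
Stack B is a plain Nim stack of size 13, so its Grundy value is 13.
Build the Grundy sequence for stack C with g(k) = mex{g(k−s) : s ∈ {2, 3, 7}, s ≤ k}:
k:     0  1  2  3  4  5  6  7  8  9 10
g(k):  0  0  1  1  2  0  0  1  1  2  0
So g(10) = 0.
By the Sprague-Grundy theorem, the Grundy value of a sum of independent games is the XOR of the component values.
Combined value = 2 XOR 13 XOR 0 = 15.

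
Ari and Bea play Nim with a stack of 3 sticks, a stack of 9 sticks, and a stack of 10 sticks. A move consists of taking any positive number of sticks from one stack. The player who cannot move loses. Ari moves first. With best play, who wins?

Compute the nim-sum pairwise:
3 ⊕ 9 = 10
10 ⊕ 10 = 0
The nim-sum is 0, so this is a P-position: the player to move is in a losing position under optimal play; Ari is about to move from it and so loses — Bea wins.

Bea wins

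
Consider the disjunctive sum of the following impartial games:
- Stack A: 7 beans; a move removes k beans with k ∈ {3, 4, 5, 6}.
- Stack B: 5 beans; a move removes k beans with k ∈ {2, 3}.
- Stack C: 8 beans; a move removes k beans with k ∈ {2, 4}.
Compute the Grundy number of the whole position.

3

Build the Grundy sequence for stack A with g(k) = mex{g(k−s) : s ∈ {3, 4, 5, 6}, s ≤ k}:
k:     0  1  2  3  4  5  6  7
g(k):  0  0  0  1  1  1  2  2
So g(7) = 2.
Build the Grundy sequence for stack B with g(k) = mex{g(k−s) : s ∈ {2, 3}, s ≤ k}:
k:     0  1  2  3  4  5
g(k):  0  0  1  1  2  0
So g(5) = 0.
Build the Grundy sequence for stack C with g(k) = mex{g(k−s) : s ∈ {2, 4}, s ≤ k}:
k:     0  1  2  3  4  5  6  7  8
g(k):  0  0  1  1  2  2  0  0  1
So g(8) = 1.
By the Sprague-Grundy theorem, the Grundy value of a sum of independent games is the XOR of the component values.
Combined value = 2 XOR 0 XOR 1 = 3.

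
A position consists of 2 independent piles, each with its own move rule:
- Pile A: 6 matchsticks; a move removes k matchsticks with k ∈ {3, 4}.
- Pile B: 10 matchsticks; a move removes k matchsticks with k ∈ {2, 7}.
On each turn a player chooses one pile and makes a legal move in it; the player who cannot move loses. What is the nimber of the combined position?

Grundy values for pile A (subtraction set {3, 4}):
g(0) = mex{} = 0
g(1) = mex{} = 0
g(2) = mex{} = 0
g(3) = mex{0} = 1
g(4) = mex{0} = 1
g(5) = mex{0} = 1
g(6) = mex{0,1} = 2
So g(6) = 2.
Grundy values for pile B (subtraction set {2, 7}):
g(0) = mex{} = 0
g(1) = mex{} = 0
g(2) = mex{0} = 1
g(3) = mex{0} = 1
g(4) = mex{1} = 0
g(5) = mex{1} = 0
g(6) = mex{0} = 1
g(7) = mex{0} = 1
g(8) = mex{0,1} = 2
g(9) = mex{1} = 0
g(10) = mex{1,2} = 0
So g(10) = 0.
The value of a disjunctive sum is the nim-sum of the parts.
Combined value = 2 ⊕ 0 = 2.

2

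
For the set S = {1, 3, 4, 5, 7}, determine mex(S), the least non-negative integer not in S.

0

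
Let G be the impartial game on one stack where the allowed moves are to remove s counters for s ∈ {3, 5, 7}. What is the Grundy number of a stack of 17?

2

Compute g(0), g(1), … for moves {3, 5, 7}:
k:     0  1  2  3  4  5  6  7  8  9 10 11 12 13 14 15 16 17
g(k):  0  0  0  1  1  1  2  2  2  3  0  0  0  1  1  1  2  2
So g(17) = 2.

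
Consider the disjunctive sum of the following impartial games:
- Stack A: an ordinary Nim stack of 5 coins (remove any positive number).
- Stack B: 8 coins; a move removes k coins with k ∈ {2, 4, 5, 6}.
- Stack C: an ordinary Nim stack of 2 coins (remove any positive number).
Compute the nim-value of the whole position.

7

Stack A is a plain Nim stack of size 5, so its Grundy value is 5.
For stack B, compute g(0), g(1), … with moves {2, 4, 5, 6}:
k:     0  1  2  3  4  5  6  7  8
g(k):  0  0  1  1  2  2  3  3  0
So g(8) = 0.
Stack C is a plain Nim stack of size 2, so its Grundy value is 2.
The value of a disjunctive sum is the nim-sum of the parts.
Combined value = 5 XOR 0 XOR 2 = 7.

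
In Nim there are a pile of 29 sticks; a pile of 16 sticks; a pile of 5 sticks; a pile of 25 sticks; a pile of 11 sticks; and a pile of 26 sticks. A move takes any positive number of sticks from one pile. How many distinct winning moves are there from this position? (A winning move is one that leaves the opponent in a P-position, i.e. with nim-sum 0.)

Write each in binary and XOR column by column:
  11101  (29)
  10000  (16)
  00101  (5)
  11001  (25)
  01011  (11)
  11010  (26)
  -----
  00000  (0)
The nim-sum is already 0, so every move leaves a nonzero nim-sum — there are no winning moves.

0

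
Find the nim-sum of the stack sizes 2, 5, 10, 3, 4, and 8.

Compute the nim-sum pairwise:
2 ^ 5 = 7
7 ^ 10 = 13
13 ^ 3 = 14
14 ^ 4 = 10
10 ^ 8 = 2

2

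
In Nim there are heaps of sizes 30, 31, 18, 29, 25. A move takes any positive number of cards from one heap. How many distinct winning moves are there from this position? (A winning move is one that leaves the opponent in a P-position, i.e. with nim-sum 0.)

Nim-sum: 30 XOR 31 XOR 18 XOR 29 XOR 25 = 23.
The overall nim-sum is X = 23. A heap of size p has a winning move iff p XOR X < p (reduce it to p XOR X).
  30: 30 XOR 23 = 9 < 30 — winning move (to 9).
  31: 31 XOR 23 = 8 < 31 — winning move (to 8).
  18: 18 XOR 23 = 5 < 18 — winning move (to 5).
  29: 29 XOR 23 = 10 < 29 — winning move (to 10).
  25: 25 XOR 23 = 14 < 25 — winning move (to 14).
That gives 5 winning moves.

5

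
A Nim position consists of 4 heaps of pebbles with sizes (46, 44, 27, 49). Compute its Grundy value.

Nim-sum: 46 ⊕ 44 ⊕ 27 ⊕ 49 = 40.

40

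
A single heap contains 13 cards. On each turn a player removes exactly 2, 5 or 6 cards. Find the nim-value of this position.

1

Compute g(0), g(1), … for moves {2, 5, 6}:
k:     0  1  2  3  4  5  6  7  8  9 10 11 12 13
g(k):  0  0  1  1  0  2  1  3  0  2  1  0  0  1
So g(13) = 1.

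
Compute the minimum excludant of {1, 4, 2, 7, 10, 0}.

3

The values 0, 1, 2 are all present; 3 is the first non-negative integer missing from the set.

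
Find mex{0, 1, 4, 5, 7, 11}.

2

The values 0, 1 are all present; 2 is the first non-negative integer missing from the set.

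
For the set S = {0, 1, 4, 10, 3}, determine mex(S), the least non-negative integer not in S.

The values 0, 1 are all present; 2 is the first non-negative integer missing from the set.

2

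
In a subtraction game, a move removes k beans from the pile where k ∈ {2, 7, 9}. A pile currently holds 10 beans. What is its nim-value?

3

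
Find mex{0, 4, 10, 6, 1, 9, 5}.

2

The values 0, 1 are all present; 2 is the first non-negative integer missing from the set.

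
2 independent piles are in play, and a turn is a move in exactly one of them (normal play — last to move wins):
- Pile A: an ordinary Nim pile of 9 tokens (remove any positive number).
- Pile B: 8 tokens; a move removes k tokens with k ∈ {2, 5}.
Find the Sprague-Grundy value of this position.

Pile A is a plain Nim pile of size 9, so its Grundy value is 9.
For pile B, compute g(0), g(1), … with moves {2, 5}:
g(0) = mex{} = 0
g(1) = mex{} = 0
g(2) = mex{0} = 1
g(3) = mex{0} = 1
g(4) = mex{1} = 0
g(5) = mex{0,1} = 2
g(6) = mex{0} = 1
g(7) = mex{1,2} = 0
g(8) = mex{1} = 0
So g(8) = 0.
The value of a disjunctive sum is the nim-sum of the parts.
Combined value = 9 XOR 0 = 9.

9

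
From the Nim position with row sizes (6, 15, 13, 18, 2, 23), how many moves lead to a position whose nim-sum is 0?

Compute the nim-sum pairwise:
6 ⊕ 15 = 9
9 ⊕ 13 = 4
4 ⊕ 18 = 22
22 ⊕ 2 = 20
20 ⊕ 23 = 3
The overall nim-sum is X = 3. A row of size p has a winning move iff p XOR X < p (reduce it to p XOR X).
  6: 6 XOR 3 = 5 < 6 — winning move (to 5).
  15: 15 XOR 3 = 12 < 15 — winning move (to 12).
  13: 13 XOR 3 = 14 ≥ 13 — no move.
  18: 18 XOR 3 = 17 < 18 — winning move (to 17).
  2: 2 XOR 3 = 1 < 2 — winning move (to 1).
  23: 23 XOR 3 = 20 < 23 — winning move (to 20).
That gives 5 winning moves.

5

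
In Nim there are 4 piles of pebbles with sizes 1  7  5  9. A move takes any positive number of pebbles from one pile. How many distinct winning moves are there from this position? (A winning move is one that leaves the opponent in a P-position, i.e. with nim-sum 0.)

In binary:
  0001  (1)
  0111  (7)
  0101  (5)
  1001  (9)
  ----
  1010  (10)
The overall nim-sum is X = 10. A pile of size p has a winning move iff p XOR X < p (reduce it to p XOR X).
  1: 1 XOR 10 = 11 ≥ 1 — no move.
  7: 7 XOR 10 = 13 ≥ 7 — no move.
  5: 5 XOR 10 = 15 ≥ 5 — no move.
  9: 9 XOR 10 = 3 < 9 — winning move (to 3).
That gives 1 winning move.

1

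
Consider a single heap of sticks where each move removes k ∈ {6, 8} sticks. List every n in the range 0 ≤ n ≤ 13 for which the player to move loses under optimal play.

Grundy values for subtraction set {6, 8}:
k:     0  1  2  3  4  5  6  7  8  9 10 11 12 13
g(k):  0  0  0  0  0  0  1  1  1  1  1  1  2  2
The P-positions (g = 0) in 0..13 are 0, 1, 2, 3, 4, 5.

0, 1, 2, 3, 4, 5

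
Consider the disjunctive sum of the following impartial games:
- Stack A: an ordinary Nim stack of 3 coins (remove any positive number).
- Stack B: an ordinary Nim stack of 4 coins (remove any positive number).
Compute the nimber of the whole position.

Stack A is a plain Nim stack of size 3, so its Grundy value is 3.
Stack B is a plain Nim stack of size 4, so its Grundy value is 4.
By the Sprague-Grundy theorem, the Grundy value of a sum of independent games is the XOR of the component values.
Combined value = 3 XOR 4 = 7.

7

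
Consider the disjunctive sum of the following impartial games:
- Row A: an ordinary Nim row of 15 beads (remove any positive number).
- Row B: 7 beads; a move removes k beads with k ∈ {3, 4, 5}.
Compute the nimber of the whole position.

13

Row A is a plain Nim row of size 15, so its Grundy value is 15.
For row B, compute g(0), g(1), … with moves {3, 4, 5}:
k:     0  1  2  3  4  5  6  7
g(k):  0  0  0  1  1  1  2  2
So g(7) = 2.
The value of a disjunctive sum is the nim-sum of the parts.
Combined value = 15 XOR 2 = 13.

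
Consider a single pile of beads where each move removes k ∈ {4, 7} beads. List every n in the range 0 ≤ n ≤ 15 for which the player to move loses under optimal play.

0, 1, 2, 3, 11, 12, 13, 14

Build the Grundy sequence with g(k) = mex{g(k−s) : s ∈ {4, 7}, s ≤ k}:
k:     0  1  2  3  4  5  6  7  8  9 10 11 12 13 14 15
g(k):  0  0  0  0  1  1  1  1  2  2  2  0  0  0  0  1
The P-positions (g = 0) in 0..15 are 0, 1, 2, 3, 11, 12, 13, 14.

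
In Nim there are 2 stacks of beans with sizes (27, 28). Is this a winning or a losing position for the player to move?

Winning position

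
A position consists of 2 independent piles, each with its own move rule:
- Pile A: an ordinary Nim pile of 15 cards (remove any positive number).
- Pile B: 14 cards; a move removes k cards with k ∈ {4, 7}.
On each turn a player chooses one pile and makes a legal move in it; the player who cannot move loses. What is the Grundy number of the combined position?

15

Pile A is a plain Nim pile of size 15, so its Grundy value is 15.
Grundy values for pile B (subtraction set {4, 7}):
g(0) = mex{} = 0
g(1) = mex{} = 0
g(2) = mex{} = 0
g(3) = mex{} = 0
g(4) = mex{0} = 1
g(5) = mex{0} = 1
g(6) = mex{0} = 1
g(7) = mex{0} = 1
g(8) = mex{0,1} = 2
g(9) = mex{0,1} = 2
g(10) = mex{0,1} = 2
g(11) = mex{1} = 0
g(12) = mex{1,2} = 0
g(13) = mex{1,2} = 0
g(14) = mex{1,2} = 0
So g(14) = 0.
By the Sprague-Grundy theorem, the Grundy value of a sum of independent games is the XOR of the component values.
Combined value = 15 ⊕ 0 = 15.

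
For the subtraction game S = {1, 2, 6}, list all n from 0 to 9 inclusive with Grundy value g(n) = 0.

0, 3, 7

Compute g(0), g(1), … for moves {1, 2, 6}:
k:     0  1  2  3  4  5  6  7  8  9
g(k):  0  1  2  0  1  2  3  0  1  2
The P-positions (g = 0) in 0..9 are 0, 3, 7.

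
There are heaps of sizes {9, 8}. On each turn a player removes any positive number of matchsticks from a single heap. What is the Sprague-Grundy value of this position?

Compute the nim-sum pairwise:
9 ^ 8 = 1

1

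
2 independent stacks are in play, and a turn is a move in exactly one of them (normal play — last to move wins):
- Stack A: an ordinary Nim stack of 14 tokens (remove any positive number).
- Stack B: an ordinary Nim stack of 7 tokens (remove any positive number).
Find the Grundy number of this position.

Stack A is a plain Nim stack of size 14, so its Grundy value is 14.
Stack B is a plain Nim stack of size 7, so its Grundy value is 7.
By the Sprague-Grundy theorem, the Grundy value of a sum of independent games is the XOR of the component values.
Combined value = 14 XOR 7 = 9.

9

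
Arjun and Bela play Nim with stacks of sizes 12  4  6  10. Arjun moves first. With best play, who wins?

Arjun wins

Write each in binary and XOR column by column:
  1100  (12)
  0100  (4)
  0110  (6)
  1010  (10)
  ----
  0100  (4)
The nim-sum is 4 ≠ 0, so this is an N-position: the player to move can win; Arjun has a winning move.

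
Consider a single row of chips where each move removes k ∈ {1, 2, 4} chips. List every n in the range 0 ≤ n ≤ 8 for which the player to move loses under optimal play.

0, 3, 6

Compute g(0), g(1), … for moves {1, 2, 4}:
g(0) = mex{} = 0
g(1) = mex{0} = 1
g(2) = mex{0,1} = 2
g(3) = mex{1,2} = 0
g(4) = mex{0,2} = 1
g(5) = mex{0,1} = 2
g(6) = mex{1,2} = 0
g(7) = mex{0,2} = 1
g(8) = mex{0,1} = 2
The P-positions (g = 0) in 0..8 are 0, 3, 6.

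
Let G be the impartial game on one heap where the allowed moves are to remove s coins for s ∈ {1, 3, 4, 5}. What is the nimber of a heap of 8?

Compute g(0), g(1), … for moves {1, 3, 4, 5}:
g(0) = mex{} = 0
g(1) = mex{0} = 1
g(2) = mex{1} = 0
g(3) = mex{0} = 1
g(4) = mex{0,1} = 2
g(5) = mex{0,1,2} = 3
g(6) = mex{0,1,3} = 2
g(7) = mex{0,1,2} = 3
g(8) = mex{1,2,3} = 0
So g(8) = 0.

0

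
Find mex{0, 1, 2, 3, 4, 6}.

5

The values 0, 1, 2, 3, 4 are all present; 5 is the first non-negative integer missing from the set.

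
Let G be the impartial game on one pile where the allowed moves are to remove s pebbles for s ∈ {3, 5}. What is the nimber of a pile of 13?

1

Build the Grundy sequence with g(k) = mex{g(k−s) : s ∈ {3, 5}, s ≤ k}:
g(0) = mex{} = 0
g(1) = mex{} = 0
g(2) = mex{} = 0
g(3) = mex{0} = 1
g(4) = mex{0} = 1
g(5) = mex{0} = 1
g(6) = mex{0,1} = 2
g(7) = mex{0,1} = 2
g(8) = mex{1} = 0
g(9) = mex{1,2} = 0
g(10) = mex{1,2} = 0
g(11) = mex{0,2} = 1
g(12) = mex{0,2} = 1
g(13) = mex{0} = 1
So g(13) = 1.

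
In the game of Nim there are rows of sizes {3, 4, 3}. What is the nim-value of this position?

4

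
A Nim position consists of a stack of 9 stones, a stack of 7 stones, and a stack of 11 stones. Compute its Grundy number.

5

Nim-sum: 9 ^ 7 ^ 11 = 5.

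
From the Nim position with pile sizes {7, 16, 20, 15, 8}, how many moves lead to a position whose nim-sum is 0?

Compute the nim-sum pairwise:
7 XOR 16 = 23
23 XOR 20 = 3
3 XOR 15 = 12
12 XOR 8 = 4
The overall nim-sum is X = 4. A pile of size p has a winning move iff p XOR X < p (reduce it to p XOR X).
  7: 7 XOR 4 = 3 < 7 — winning move (to 3).
  16: 16 XOR 4 = 20 ≥ 16 — no move.
  20: 20 XOR 4 = 16 < 20 — winning move (to 16).
  15: 15 XOR 4 = 11 < 15 — winning move (to 11).
  8: 8 XOR 4 = 12 ≥ 8 — no move.
That gives 3 winning moves.

3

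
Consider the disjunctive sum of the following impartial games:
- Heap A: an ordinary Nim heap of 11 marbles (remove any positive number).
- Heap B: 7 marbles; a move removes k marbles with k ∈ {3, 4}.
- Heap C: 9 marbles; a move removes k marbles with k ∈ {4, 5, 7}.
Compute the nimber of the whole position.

9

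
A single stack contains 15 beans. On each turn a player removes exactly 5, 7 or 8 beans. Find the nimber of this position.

0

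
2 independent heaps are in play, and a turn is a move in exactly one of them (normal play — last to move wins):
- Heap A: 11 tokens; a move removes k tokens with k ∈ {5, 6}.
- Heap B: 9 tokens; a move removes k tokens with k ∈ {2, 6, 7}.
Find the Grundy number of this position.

0

For heap A, compute g(0), g(1), … with moves {5, 6}:
g(0) = mex{} = 0
g(1) = mex{} = 0
g(2) = mex{} = 0
g(3) = mex{} = 0
g(4) = mex{} = 0
g(5) = mex{0} = 1
g(6) = mex{0} = 1
g(7) = mex{0} = 1
g(8) = mex{0} = 1
g(9) = mex{0} = 1
g(10) = mex{0,1} = 2
g(11) = mex{1} = 0
So g(11) = 0.
For heap B, compute g(0), g(1), … with moves {2, 6, 7}:
g(0) = mex{} = 0
g(1) = mex{} = 0
g(2) = mex{0} = 1
g(3) = mex{0} = 1
g(4) = mex{1} = 0
g(5) = mex{1} = 0
g(6) = mex{0} = 1
g(7) = mex{0} = 1
g(8) = mex{0,1} = 2
g(9) = mex{1} = 0
So g(9) = 0.
The value of a disjunctive sum is the nim-sum of the parts.
Combined value = 0 XOR 0 = 0.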